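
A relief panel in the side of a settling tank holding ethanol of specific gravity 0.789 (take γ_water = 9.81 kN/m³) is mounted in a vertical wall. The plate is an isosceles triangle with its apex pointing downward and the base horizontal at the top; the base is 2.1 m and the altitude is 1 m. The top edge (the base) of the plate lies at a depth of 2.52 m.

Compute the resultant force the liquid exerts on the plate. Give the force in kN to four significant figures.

γ = 0.789 × 9.81 = 7.74009 kN/m³.
With the apex down, the centroid sits h/3 = 1/3 = 0.333333 m below the base (the top edge), so the centroid depth is h_c = 2.52 + 0.333333 = 2.85333 m.
A = ½ × 2.1 × 1 = 1.05 m².
Resultant F = γ·h_c·A = 7.74009 × 2.85333 × 1.05 = 23.1893 kN.

F ≈ 23.19 kN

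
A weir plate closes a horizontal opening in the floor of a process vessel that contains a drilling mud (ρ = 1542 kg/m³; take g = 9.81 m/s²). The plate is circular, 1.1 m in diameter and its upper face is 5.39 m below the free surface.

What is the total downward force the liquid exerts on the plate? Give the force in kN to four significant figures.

F ≈ 77.48 kN

γ = ρg = 1542 × 9.81 / 1000 = 15.12702 kN/m³.
The plate is horizontal, so pressure is uniform at p = γ·h = 15.12702 × 5.39 = 81.5346 kN/m².
A = π(0.55)² = 0.950332 m².
F = p·A = 81.5346 × 0.950332 = 77.4849 kN.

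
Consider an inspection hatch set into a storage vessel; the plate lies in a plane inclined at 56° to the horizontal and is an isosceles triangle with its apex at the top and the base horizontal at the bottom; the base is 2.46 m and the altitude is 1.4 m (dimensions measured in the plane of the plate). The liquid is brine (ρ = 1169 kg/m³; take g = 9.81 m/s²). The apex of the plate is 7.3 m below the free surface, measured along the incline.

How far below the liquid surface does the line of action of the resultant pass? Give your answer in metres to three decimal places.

h_p = 6.837 m

γ = ρg = 1169 × 9.81 / 1000 = 11.46789 kN/m³.
Let θ = 56° be the plate's angle to the horizontal; measure y along the incline from where the plane meets the free surface. Vertical depth h = y·sinθ with sinθ = 0.829038.
With the apex up, the centroid sits 2h/3 = 2 × 1.4/3 = 0.933333 m below the apex, so y_c = 7.3 + 0.933333 = 8.23333 m and h_c = 8.23333 × 0.829038 = 6.82574 m.
A = ½ × 2.46 × 1.4 = 1.722 m².
Resultant F = γ·h_c·A = 11.46789 × 6.82574 × 1.722 = 134.793 kN.
I_c = b·h³/36 = 2.46 × 1.4³/36 = 0.187507 m⁴.
Centre of pressure: y_p = y_c + I_c/(y_c·A) = 8.23333 + 0.187507/(8.23333 × 1.722) = 8.23333 + 0.0132254 = 8.24656 m along the plane.
Vertically, h_p = y_p·sinθ = 8.24656 × 0.829038 = 6.83671 m.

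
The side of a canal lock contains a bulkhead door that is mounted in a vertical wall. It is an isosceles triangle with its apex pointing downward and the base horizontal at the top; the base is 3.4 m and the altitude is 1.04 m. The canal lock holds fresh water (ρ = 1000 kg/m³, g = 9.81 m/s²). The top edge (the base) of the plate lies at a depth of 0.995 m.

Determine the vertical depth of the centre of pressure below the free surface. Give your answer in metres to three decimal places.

h_p = 1.386 m

γ = ρg = 1000 × 9.81 = 9810 N/m³ = 9.81 kN/m³.
With the apex down, the centroid sits h/3 = 1.04/3 = 0.346667 m below the base (the top edge), so the centroid depth is h_c = 0.995 + 0.346667 = 1.34167 m.
A = ½ × 3.4 × 1.04 = 1.768 m².
Resultant F = γ·h_c·A = 9.81 × 1.34167 × 1.768 = 23.27 kN.
I_c = b·h³/36 = 3.4 × 1.04³/36 = 0.106237 m⁴.
Centre of pressure: y_p = y_c + I_c/(y_c·A) = 1.34167 + 0.106237/(1.34167 × 1.768) = 1.34167 + 0.0447866 = 1.38646 m along the plane.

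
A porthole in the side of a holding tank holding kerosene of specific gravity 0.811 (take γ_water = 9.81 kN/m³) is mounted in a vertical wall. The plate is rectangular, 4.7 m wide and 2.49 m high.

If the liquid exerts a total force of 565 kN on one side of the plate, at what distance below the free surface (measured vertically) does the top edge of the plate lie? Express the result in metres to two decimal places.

d_top ≈ 4.82 m

γ = 0.811 × 9.81 = 7.95591 kN/m³.
A = 4.7 × 2.49 = 11.703 m².
From F = γ·h_c·A, the centroid depth is h_c = 565/(7.95591 × 11.703) = 6.06822 m.
The centroid lies 2.49/2 = 1.245 m below the top edge, so the top edge sits at h_top = 6.06822 − 1.245 = 4.82322 m below the surface.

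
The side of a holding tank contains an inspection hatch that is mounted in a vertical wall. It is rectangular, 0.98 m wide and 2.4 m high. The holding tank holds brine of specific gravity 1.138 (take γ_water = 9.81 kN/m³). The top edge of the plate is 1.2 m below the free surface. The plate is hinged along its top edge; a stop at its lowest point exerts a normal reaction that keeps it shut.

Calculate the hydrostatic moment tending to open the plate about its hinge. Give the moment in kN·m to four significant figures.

γ = 1.138 × 9.81 = 11.16378 kN/m³.
The centroid lies 2.4/2 = 1.2 m below the top edge, so the centroid depth is h_c = 1.2 + 1.2 = 2.4 m.
A = 0.98 × 2.4 = 2.352 m².
Resultant F = γ·h_c·A = 11.16378 × 2.4 × 2.352 = 63.0173 kN.
I_c = b·h³/12 = 0.98 × 2.4³/12 = 1.12896 m⁴.
Centre of pressure: y_p = y_c + I_c/(y_c·A) = 2.4 + 1.12896/(2.4 × 2.352) = 2.4 + 0.2 = 2.6 m along the plane.
The resultant acts 1.2 + 0.2 = 1.4 m (along the plate) below the hinge at the top edge, so the moment about the hinge is M = F × 1.4 = 63.0173 × 1.4 = 88.2242 kN·m.

M ≈ 88.22 kN·m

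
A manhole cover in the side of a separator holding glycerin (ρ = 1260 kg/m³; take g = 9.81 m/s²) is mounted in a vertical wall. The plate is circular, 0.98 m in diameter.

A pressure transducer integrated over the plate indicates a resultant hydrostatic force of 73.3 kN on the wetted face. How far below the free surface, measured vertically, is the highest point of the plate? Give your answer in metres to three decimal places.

γ = ρg = 1260 × 9.81 / 1000 = 12.3606 kN/m³.
A = π(0.49)² = 0.754296 m².
From F = γ·h_c·A, the centroid depth is h_c = 73.3/(12.3606 × 0.754296) = 7.86181 m.
The centroid is at the centre, 0.49 m below the top of the plate, so the highest point sits at h_top = 7.86181 − 0.49 = 7.37181 m below the surface.

d_top ≈ 7.372 m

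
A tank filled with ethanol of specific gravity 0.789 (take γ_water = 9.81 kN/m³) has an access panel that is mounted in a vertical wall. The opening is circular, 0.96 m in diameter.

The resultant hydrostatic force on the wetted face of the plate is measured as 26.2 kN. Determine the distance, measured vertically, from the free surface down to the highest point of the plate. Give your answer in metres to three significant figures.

γ = 0.789 × 9.81 = 7.74009 kN/m³.
A = π(0.48)² = 0.723823 m².
From F = γ·h_c·A, the centroid depth is h_c = 26.2/(7.74009 × 0.723823) = 4.67652 m.
The centroid is at the centre, 0.48 m below the top of the plate, so the highest point sits at h_top = 4.67652 − 0.48 = 4.19652 m below the surface.

d_top ≈ 4.20 m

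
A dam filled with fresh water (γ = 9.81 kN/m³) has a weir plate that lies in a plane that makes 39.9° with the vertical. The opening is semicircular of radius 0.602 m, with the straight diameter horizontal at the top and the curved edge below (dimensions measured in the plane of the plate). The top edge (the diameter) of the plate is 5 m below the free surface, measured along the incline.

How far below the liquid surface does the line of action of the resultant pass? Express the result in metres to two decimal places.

h_p = 4.04 m

γ = 9.81 kN/m³.
The plate makes 39.9° with the vertical, i.e. θ = 90° − 39.9° = 50.1° to the horizontal. Measuring y along the incline from the free-surface line, vertical depth h = y·sinθ with sinθ = 0.767165.
The centroid of a semicircle lies 4r/(3π) = 0.255497 m from the diameter, here below the top edge, so y_c = 5 + 0.255497 = 5.2555 m and h_c = 5.2555 × 0.767165 = 4.03184 m.
A = πr²/2 = π × 0.602²/2 = 0.569263 m².
Resultant F = γ·h_c·A = 9.81 × 4.03184 × 0.569263 = 22.5157 kN.
I_c = (π/8 − 8/(9π))·r⁴ = 0.109757 × 0.602⁴ = 0.0144151 m⁴.
Centre of pressure: y_p = y_c + I_c/(y_c·A) = 5.2555 + 0.0144151/(5.2555 × 0.569263) = 5.2555 + 0.00481826 = 5.26032 m along the plane.
Vertically, h_p = y_p·sinθ = 5.26032 × 0.767165 = 4.03553 m.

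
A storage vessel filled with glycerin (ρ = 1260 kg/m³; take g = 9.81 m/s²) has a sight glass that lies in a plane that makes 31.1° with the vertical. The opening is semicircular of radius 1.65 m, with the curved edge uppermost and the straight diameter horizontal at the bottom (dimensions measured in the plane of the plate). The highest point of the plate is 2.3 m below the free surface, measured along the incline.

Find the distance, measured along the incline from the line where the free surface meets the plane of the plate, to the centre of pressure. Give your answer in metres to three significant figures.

y_p = 3.31 m

γ = ρg = 1260 × 9.81 / 1000 = 12.3606 kN/m³.
The plate makes 31.1° with the vertical, i.e. θ = 90° − 31.1° = 58.9° to the horizontal. Measuring y along the incline from the free-surface line, vertical depth h = y·sinθ with sinθ = 0.856267.
The centroid lies 4r/(3π) = 0.700282 m above the diameter, so r − 4r/(3π) = 1.65 − 0.700282 = 0.949718 m below the topmost point, so y_c = 2.3 + 0.949718 = 3.24972 m and h_c = 3.24972 × 0.856267 = 2.78263 m.
A = πr²/2 = π × 1.65²/2 = 4.27649 m².
Resultant F = γ·h_c·A = 12.3606 × 2.78263 × 4.27649 = 147.09 kN.
I_c = (π/8 − 8/(9π))·r⁴ = 0.109757 × 1.65⁴ = 0.81352 m⁴.
Centre of pressure: y_p = y_c + I_c/(y_c·A) = 3.24972 + 0.81352/(3.24972 × 4.27649) = 3.24972 + 0.0585376 = 3.30826 m along the plane.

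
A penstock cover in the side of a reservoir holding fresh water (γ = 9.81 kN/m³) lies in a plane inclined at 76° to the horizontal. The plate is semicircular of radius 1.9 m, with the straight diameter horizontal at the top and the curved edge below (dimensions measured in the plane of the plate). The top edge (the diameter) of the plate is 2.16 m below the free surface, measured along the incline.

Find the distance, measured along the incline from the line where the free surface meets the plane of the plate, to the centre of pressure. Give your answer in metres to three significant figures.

γ = 9.81 kN/m³.
Let θ = 76° be the plate's angle to the horizontal; measure y along the incline from where the plane meets the free surface. Vertical depth h = y·sinθ with sinθ = 0.970296.
The centroid of a semicircle lies 4r/(3π) = 0.806385 m from the diameter, here below the top edge, so y_c = 2.16 + 0.806385 = 2.96639 m and h_c = 2.96639 × 0.970296 = 2.87828 m.
A = πr²/2 = π × 1.9²/2 = 5.67057 m².
Resultant F = γ·h_c·A = 9.81 × 2.87828 × 5.67057 = 160.114 kN.
I_c = (π/8 − 8/(9π))·r⁴ = 0.109757 × 1.9⁴ = 1.43036 m⁴.
Centre of pressure: y_p = y_c + I_c/(y_c·A) = 2.96639 + 1.43036/(2.96639 × 5.67057) = 2.96639 + 0.0850336 = 3.05142 m along the plane.

y_p = 3.05 m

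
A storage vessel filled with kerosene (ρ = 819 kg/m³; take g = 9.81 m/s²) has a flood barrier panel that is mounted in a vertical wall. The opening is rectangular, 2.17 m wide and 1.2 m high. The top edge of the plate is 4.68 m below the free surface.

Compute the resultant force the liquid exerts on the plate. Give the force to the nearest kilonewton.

γ = ρg = 819 × 9.81 / 1000 = 8.03439 kN/m³.
The centroid lies 1.2/2 = 0.6 m below the top edge, so the centroid depth is h_c = 4.68 + 0.6 = 5.28 m.
A = 2.17 × 1.2 = 2.604 m².
Resultant F = γ·h_c·A = 8.03439 × 5.28 × 2.604 = 110.466 kN.

F ≈ 110 kN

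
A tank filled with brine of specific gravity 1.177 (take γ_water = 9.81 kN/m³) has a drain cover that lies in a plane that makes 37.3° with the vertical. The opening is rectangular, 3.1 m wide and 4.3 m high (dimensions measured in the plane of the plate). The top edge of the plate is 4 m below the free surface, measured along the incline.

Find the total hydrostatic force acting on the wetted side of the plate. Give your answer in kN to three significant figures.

F ≈ 753 kN

γ = 1.177 × 9.81 = 11.54637 kN/m³.
The plate makes 37.3° with the vertical, i.e. θ = 90° − 37.3° = 52.7° to the horizontal. Measuring y along the incline from the free-surface line, vertical depth h = y·sinθ with sinθ = 0.795473.
The centroid lies 4.3/2 = 2.15 m below the top edge, so y_c = 4 + 2.15 = 6.15 m and h_c = 6.15 × 0.795473 = 4.89216 m.
A = 3.1 × 4.3 = 13.33 m².
Resultant F = γ·h_c·A = 11.54637 × 4.89216 × 13.33 = 752.968 kN.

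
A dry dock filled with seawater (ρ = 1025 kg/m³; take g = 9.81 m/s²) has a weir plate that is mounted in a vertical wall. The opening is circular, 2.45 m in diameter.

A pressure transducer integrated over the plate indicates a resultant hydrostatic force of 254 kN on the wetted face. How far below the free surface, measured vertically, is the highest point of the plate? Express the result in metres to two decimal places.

γ = ρg = 1025 × 9.81 / 1000 = 10.05525 kN/m³.
A = π(1.225)² = 4.71435 m².
From F = γ·h_c·A, the centroid depth is h_c = 254/(10.05525 × 4.71435) = 5.3582 m.
The centroid is at the centre, 1.225 m below the top of the plate, so the highest point sits at h_top = 5.3582 − 1.225 = 4.1332 m below the surface.

d_top ≈ 4.13 m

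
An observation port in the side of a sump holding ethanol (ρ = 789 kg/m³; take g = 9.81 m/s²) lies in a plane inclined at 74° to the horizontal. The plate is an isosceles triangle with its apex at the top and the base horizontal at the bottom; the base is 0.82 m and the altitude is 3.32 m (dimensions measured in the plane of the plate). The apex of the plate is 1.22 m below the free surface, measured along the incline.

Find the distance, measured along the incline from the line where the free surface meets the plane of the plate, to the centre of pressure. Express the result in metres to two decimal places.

y_p = 3.61 m

γ = ρg = 789 × 9.81 / 1000 = 7.74009 kN/m³.
Let θ = 74° be the plate's angle to the horizontal; measure y along the incline from where the plane meets the free surface. Vertical depth h = y·sinθ with sinθ = 0.961262.
With the apex up, the centroid sits 2h/3 = 2 × 3.32/3 = 2.21333 m below the apex, so y_c = 1.22 + 2.21333 = 3.43333 m and h_c = 3.43333 × 0.961262 = 3.30033 m.
A = ½ × 0.82 × 3.32 = 1.3612 m².
Resultant F = γ·h_c·A = 7.74009 × 3.30033 × 1.3612 = 34.7717 kN.
I_c = b·h³/36 = 0.82 × 3.32³/36 = 0.833538 m⁴.
Centre of pressure: y_p = y_c + I_c/(y_c·A) = 3.43333 + 0.833538/(3.43333 × 1.3612) = 3.43333 + 0.178356 = 3.61169 m along the plane.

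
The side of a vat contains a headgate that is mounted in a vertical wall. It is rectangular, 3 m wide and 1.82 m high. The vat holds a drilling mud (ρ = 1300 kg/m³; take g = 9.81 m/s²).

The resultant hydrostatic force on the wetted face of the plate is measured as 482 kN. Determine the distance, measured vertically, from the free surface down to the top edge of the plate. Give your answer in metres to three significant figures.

d_top ≈ 6.01 m

γ = ρg = 1300 × 9.81 / 1000 = 12.753 kN/m³.
A = 3 × 1.82 = 5.46 m².
From F = γ·h_c·A, the centroid depth is h_c = 482/(12.753 × 5.46) = 6.92217 m.
The centroid lies 1.82/2 = 0.91 m below the top edge, so the top edge sits at h_top = 6.92217 − 0.91 = 6.01217 m below the surface.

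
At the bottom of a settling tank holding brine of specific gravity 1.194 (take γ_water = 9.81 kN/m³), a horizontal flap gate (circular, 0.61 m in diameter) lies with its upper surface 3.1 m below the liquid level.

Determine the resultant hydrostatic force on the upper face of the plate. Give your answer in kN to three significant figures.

γ = 1.194 × 9.81 = 11.71314 kN/m³.
The plate is horizontal, so pressure is uniform at p = γ·h = 11.71314 × 3.1 = 36.3107 kN/m².
A = π(0.305)² = 0.292247 m².
F = p·A = 36.3107 × 0.292247 = 10.6117 kN.

F ≈ 10.6 kN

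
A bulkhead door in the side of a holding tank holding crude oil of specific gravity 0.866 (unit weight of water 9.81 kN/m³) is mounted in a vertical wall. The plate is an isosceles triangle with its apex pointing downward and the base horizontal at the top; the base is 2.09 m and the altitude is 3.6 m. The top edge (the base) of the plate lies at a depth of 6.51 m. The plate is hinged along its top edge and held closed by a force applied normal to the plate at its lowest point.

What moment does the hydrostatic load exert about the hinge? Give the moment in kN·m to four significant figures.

M ≈ 318.7 kN·m

γ = 0.866 × 9.81 = 8.49546 kN/m³.
With the apex down, the centroid sits h/3 = 3.6/3 = 1.2 m below the base (the top edge), so the centroid depth is h_c = 6.51 + 1.2 = 7.71 m.
A = ½ × 2.09 × 3.6 = 3.762 m².
Resultant F = γ·h_c·A = 8.49546 × 7.71 × 3.762 = 246.411 kN.
I_c = b·h³/36 = 2.09 × 3.6³/36 = 2.70864 m⁴.
Centre of pressure: y_p = y_c + I_c/(y_c·A) = 7.71 + 2.70864/(7.71 × 3.762) = 7.71 + 0.0933852 = 7.80339 m along the plane.
The resultant acts 1.2 + 0.0933852 = 1.29339 m (along the plate) below the hinge at the top edge, so the moment about the hinge is M = F × 1.29339 = 246.411 × 1.29339 = 318.706 kN·m.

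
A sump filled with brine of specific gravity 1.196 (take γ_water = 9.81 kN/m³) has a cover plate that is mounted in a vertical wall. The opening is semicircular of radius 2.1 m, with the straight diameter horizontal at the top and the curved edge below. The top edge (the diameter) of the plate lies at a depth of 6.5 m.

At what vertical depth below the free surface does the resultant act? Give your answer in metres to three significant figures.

h_p = 7.43 m

γ = 1.196 × 9.81 = 11.73276 kN/m³.
The centroid of a semicircle lies 4r/(3π) = 0.891268 m from the diameter, here below the top edge, so the centroid depth is h_c = 6.5 + 0.891268 = 7.39127 m.
A = πr²/2 = π × 2.1²/2 = 6.92721 m².
Resultant F = γ·h_c·A = 11.73276 × 7.39127 × 6.92721 = 600.728 kN.
I_c = (π/8 − 8/(9π))·r⁴ = 0.109757 × 2.1⁴ = 2.13457 m⁴.
Centre of pressure: y_p = y_c + I_c/(y_c·A) = 7.39127 + 2.13457/(7.39127 × 6.92721) = 7.39127 + 0.0416901 = 7.43296 m along the plane.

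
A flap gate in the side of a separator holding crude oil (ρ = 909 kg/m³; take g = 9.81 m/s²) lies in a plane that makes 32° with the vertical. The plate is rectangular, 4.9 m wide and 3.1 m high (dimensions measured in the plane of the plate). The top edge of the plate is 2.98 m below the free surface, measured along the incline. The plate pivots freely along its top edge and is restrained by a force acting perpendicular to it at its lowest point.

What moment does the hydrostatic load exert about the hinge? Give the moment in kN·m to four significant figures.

M ≈ 898.6 kN·m

γ = ρg = 909 × 9.81 / 1000 = 8.91729 kN/m³.
The plate makes 32° with the vertical, i.e. θ = 90° − 32° = 58° to the horizontal. Measuring y along the incline from the free-surface line, vertical depth h = y·sinθ with sinθ = 0.848048.
The centroid lies 3.1/2 = 1.55 m below the top edge, so y_c = 2.98 + 1.55 = 4.53 m and h_c = 4.53 × 0.848048 = 3.84166 m.
A = 4.9 × 3.1 = 15.19 m².
Resultant F = γ·h_c·A = 8.91729 × 3.84166 × 15.19 = 520.367 kN.
I_c = b·h³/12 = 4.9 × 3.1³/12 = 12.1647 m⁴.
Centre of pressure: y_p = y_c + I_c/(y_c·A) = 4.53 + 12.1647/(4.53 × 15.19) = 4.53 + 0.176785 = 4.70678 m along the plane.
The resultant acts 1.55 + 0.176785 = 1.72679 m (along the plate) below the hinge at the top edge, so the moment about the hinge is M = F × 1.72679 = 520.367 × 1.72679 = 898.565 kN·m.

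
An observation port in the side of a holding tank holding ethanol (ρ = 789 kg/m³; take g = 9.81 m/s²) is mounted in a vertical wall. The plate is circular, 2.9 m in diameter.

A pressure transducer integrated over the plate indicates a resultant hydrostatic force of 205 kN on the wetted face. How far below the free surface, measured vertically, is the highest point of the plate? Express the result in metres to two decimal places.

γ = ρg = 789 × 9.81 / 1000 = 7.74009 kN/m³.
A = π(1.45)² = 6.6052 m².
From F = γ·h_c·A, the centroid depth is h_c = 205/(7.74009 × 6.6052) = 4.00979 m.
The centroid is at the centre, 1.45 m below the top of the plate, so the highest point sits at h_top = 4.00979 − 1.45 = 2.55979 m below the surface.

d_top ≈ 2.56 m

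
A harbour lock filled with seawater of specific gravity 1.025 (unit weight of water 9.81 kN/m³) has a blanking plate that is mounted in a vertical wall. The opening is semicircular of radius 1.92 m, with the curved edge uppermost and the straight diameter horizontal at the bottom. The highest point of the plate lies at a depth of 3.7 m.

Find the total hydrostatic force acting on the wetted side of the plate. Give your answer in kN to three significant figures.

γ = 1.025 × 9.81 = 10.05525 kN/m³.
The centroid lies 4r/(3π) = 0.814873 m above the diameter, so r − 4r/(3π) = 1.92 − 0.814873 = 1.10513 m below the topmost point, so the centroid depth is h_c = 3.7 + 1.10513 = 4.80513 m.
A = πr²/2 = π × 1.92²/2 = 5.79058 m².
Resultant F = γ·h_c·A = 10.05525 × 4.80513 × 5.79058 = 279.782 kN.

F ≈ 280 kN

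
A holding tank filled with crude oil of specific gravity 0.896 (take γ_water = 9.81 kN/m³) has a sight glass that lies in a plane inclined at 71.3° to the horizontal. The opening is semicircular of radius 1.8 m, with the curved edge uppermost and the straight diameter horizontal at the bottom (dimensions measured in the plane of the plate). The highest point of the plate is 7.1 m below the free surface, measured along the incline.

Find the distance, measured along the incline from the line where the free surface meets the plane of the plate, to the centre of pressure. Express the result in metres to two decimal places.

γ = 0.896 × 9.81 = 8.78976 kN/m³.
Let θ = 71.3° be the plate's angle to the horizontal; measure y along the incline from where the plane meets the free surface. Vertical depth h = y·sinθ with sinθ = 0.947210.
The centroid lies 4r/(3π) = 0.763944 m above the diameter, so r − 4r/(3π) = 1.8 − 0.763944 = 1.03606 m below the topmost point, so y_c = 7.1 + 1.03606 = 8.13606 m and h_c = 8.13606 × 0.947210 = 7.70656 m.
A = πr²/2 = π × 1.8²/2 = 5.08938 m².
Resultant F = γ·h_c·A = 8.78976 × 7.70656 × 5.08938 = 344.749 kN.
I_c = (π/8 − 8/(9π))·r⁴ = 0.109757 × 1.8⁴ = 1.15219 m⁴.
Centre of pressure: y_p = y_c + I_c/(y_c·A) = 8.13606 + 1.15219/(8.13606 × 5.08938) = 8.13606 + 0.0278256 = 8.16389 m along the plane.

y_p = 8.16 m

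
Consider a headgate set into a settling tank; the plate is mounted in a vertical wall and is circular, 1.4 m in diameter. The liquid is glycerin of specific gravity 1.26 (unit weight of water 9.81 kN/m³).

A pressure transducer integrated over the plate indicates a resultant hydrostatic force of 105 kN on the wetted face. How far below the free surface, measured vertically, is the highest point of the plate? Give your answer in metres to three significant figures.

d_top ≈ 4.82 m

γ = 1.26 × 9.81 = 12.3606 kN/m³.
A = π(0.7)² = 1.53938 m².
From F = γ·h_c·A, the centroid depth is h_c = 105/(12.3606 × 1.53938) = 5.51828 m.
The centroid is at the centre, 0.7 m below the top of the plate, so the highest point sits at h_top = 5.51828 − 0.7 = 4.81828 m below the surface.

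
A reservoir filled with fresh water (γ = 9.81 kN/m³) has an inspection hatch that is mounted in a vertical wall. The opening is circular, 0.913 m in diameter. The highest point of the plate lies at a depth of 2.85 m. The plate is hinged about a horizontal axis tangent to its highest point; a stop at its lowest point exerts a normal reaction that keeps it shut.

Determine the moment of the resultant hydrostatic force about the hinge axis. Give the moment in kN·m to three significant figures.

M ≈ 10.0 kN·m

γ = 9.81 kN/m³.
The centroid is at the centre, 0.4565 m below the top of the plate, so the centroid depth is h_c = 2.85 + 0.4565 = 3.3065 m.
A = π(0.4565)² = 0.654684 m².
Resultant F = γ·h_c·A = 9.81 × 3.3065 × 0.654684 = 21.2358 kN.
I_c = πr⁴/4 = π × 0.4565⁴/4 = 0.0341077 m⁴.
Centre of pressure: y_p = y_c + I_c/(y_c·A) = 3.3065 + 0.0341077/(3.3065 × 0.654684) = 3.3065 + 0.0157562 = 3.32226 m along the plane.
The resultant acts 0.4565 + 0.0157562 = 0.472256 m (along the plate) below the hinge at the top edge, so the moment about the hinge is M = F × 0.472256 = 21.2358 × 0.472256 = 10.0287 kN·m.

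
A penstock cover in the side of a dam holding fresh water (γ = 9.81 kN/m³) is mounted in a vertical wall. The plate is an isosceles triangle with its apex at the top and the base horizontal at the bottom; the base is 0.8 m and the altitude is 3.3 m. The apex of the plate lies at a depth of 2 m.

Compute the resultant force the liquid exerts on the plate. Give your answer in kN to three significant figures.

F ≈ 54.4 kN

γ = 9.81 kN/m³.
With the apex up, the centroid sits 2h/3 = 2 × 3.3/3 = 2.2 m below the apex, so the centroid depth is h_c = 2 + 2.2 = 4.2 m.
A = ½ × 0.8 × 3.3 = 1.32 m².
Resultant F = γ·h_c·A = 9.81 × 4.2 × 1.32 = 54.3866 kN.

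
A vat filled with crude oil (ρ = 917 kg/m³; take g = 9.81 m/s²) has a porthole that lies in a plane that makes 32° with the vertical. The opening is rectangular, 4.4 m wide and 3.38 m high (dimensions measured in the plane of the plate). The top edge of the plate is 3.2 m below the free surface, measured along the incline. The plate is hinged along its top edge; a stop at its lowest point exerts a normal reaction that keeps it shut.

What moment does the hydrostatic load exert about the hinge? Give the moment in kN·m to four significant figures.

γ = ρg = 917 × 9.81 / 1000 = 8.99577 kN/m³.
The plate makes 32° with the vertical, i.e. θ = 90° − 32° = 58° to the horizontal. Measuring y along the incline from the free-surface line, vertical depth h = y·sinθ with sinθ = 0.848048.
The centroid lies 3.38/2 = 1.69 m below the top edge, so y_c = 3.2 + 1.69 = 4.89 m and h_c = 4.89 × 0.848048 = 4.14695 m.
A = 4.4 × 3.38 = 14.872 m².
Resultant F = γ·h_c·A = 8.99577 × 4.14695 × 14.872 = 554.8 kN.
I_c = b·h³/12 = 4.4 × 3.38³/12 = 14.1586 m⁴.
Centre of pressure: y_p = y_c + I_c/(y_c·A) = 4.89 + 14.1586/(4.89 × 14.872) = 4.89 + 0.194689 = 5.08469 m along the plane.
The resultant acts 1.69 + 0.194689 = 1.88469 m (along the plate) below the hinge at the top edge, so the moment about the hinge is M = F × 1.88469 = 554.8 × 1.88469 = 1045.63 kN·m.

M ≈ 1046 kN·m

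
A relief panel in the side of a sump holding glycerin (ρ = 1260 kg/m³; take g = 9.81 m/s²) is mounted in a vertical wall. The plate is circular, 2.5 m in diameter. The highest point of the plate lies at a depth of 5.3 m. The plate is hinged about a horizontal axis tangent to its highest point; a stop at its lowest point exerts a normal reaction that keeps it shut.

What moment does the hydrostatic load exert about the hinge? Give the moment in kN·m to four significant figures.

γ = ρg = 1260 × 9.81 / 1000 = 12.3606 kN/m³.
The centroid is at the centre, 1.25 m below the top of the plate, so the centroid depth is h_c = 5.3 + 1.25 = 6.55 m.
A = π(1.25)² = 4.90874 m².
Resultant F = γ·h_c·A = 12.3606 × 6.55 × 4.90874 = 397.421 kN.
I_c = πr⁴/4 = π × 1.25⁴/4 = 1.91748 m⁴.
Centre of pressure: y_p = y_c + I_c/(y_c·A) = 6.55 + 1.91748/(6.55 × 4.90874) = 6.55 + 0.0596375 = 6.60964 m along the plane.
The resultant acts 1.25 + 0.0596375 = 1.30964 m (along the plate) below the hinge at the top edge, so the moment about the hinge is M = F × 1.30964 = 397.421 × 1.30964 = 520.478 kN·m.

M ≈ 520.5 kN·m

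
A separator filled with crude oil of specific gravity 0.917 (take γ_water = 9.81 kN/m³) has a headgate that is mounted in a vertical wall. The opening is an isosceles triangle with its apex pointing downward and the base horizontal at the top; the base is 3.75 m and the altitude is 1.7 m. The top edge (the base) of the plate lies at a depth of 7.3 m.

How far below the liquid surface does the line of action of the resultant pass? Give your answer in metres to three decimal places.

h_p = 7.887 m

γ = 0.917 × 9.81 = 8.99577 kN/m³.
With the apex down, the centroid sits h/3 = 1.7/3 = 0.566667 m below the base (the top edge), so the centroid depth is h_c = 7.3 + 0.566667 = 7.86667 m.
A = ½ × 3.75 × 1.7 = 3.1875 m².
Resultant F = γ·h_c·A = 8.99577 × 7.86667 × 3.1875 = 225.569 kN.
I_c = b·h³/36 = 3.75 × 1.7³/36 = 0.511771 m⁴.
Centre of pressure: y_p = y_c + I_c/(y_c·A) = 7.86667 + 0.511771/(7.86667 × 3.1875) = 7.86667 + 0.0204096 = 7.88708 m along the plane.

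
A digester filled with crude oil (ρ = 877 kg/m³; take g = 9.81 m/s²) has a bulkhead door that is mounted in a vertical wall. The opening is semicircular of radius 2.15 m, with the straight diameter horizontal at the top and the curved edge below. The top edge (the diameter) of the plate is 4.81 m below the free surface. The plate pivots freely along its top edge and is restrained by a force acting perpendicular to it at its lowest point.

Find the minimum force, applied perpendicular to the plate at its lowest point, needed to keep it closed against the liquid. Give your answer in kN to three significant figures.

γ = ρg = 877 × 9.81 / 1000 = 8.60337 kN/m³.
The centroid of a semicircle lies 4r/(3π) = 0.912488 m from the diameter, here below the top edge, so the centroid depth is h_c = 4.81 + 0.912488 = 5.72249 m.
A = πr²/2 = π × 2.15²/2 = 7.26101 m².
Resultant F = γ·h_c·A = 8.60337 × 5.72249 × 7.26101 = 357.479 kN.
I_c = (π/8 − 8/(9π))·r⁴ = 0.109757 × 2.15⁴ = 2.34523 m⁴.
Centre of pressure: y_p = y_c + I_c/(y_c·A) = 5.72249 + 2.34523/(5.72249 × 7.26101) = 5.72249 + 0.0564421 = 5.77893 m along the plane.
The resultant acts 0.912488 + 0.0564421 = 0.96893 m (along the plate) below the hinge at the top edge, so the moment about the hinge is M = F × 0.96893 = 357.479 × 0.96893 = 346.372 kN·m.
A normal force at the bottom, 2.15 m from the hinge, must supply this moment: P = 346.372/2.15 = 161.103 kN.

P ≈ 161 kN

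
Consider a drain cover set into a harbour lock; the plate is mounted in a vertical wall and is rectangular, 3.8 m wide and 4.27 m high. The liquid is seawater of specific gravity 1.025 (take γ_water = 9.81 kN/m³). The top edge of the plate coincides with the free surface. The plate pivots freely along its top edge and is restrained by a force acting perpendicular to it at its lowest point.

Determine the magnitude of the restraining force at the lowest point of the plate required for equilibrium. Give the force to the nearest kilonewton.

γ = 1.025 × 9.81 = 10.05525 kN/m³.
The centroid lies 4.27/2 = 2.135 m below the top edge, so the centroid depth is h_c = 2.135 m.
A = 3.8 × 4.27 = 16.226 m².
Resultant F = γ·h_c·A = 10.05525 × 2.135 × 16.226 = 348.339 kN.
I_c = b·h³/12 = 3.8 × 4.27³/12 = 24.6539 m⁴.
Centre of pressure: y_p = y_c + I_c/(y_c·A) = 2.135 + 24.6539/(2.135 × 16.226) = 2.135 + 0.711666 = 2.84667 m along the plane.
The resultant acts 2.135 + 0.711666 = 2.84667 m (along the plate) below the hinge at the top edge, so the moment about the hinge is M = F × 2.84667 = 348.339 × 2.84667 = 991.606 kN·m.
A normal force at the bottom, 4.27 m from the hinge, must supply this moment: P = 991.606/4.27 = 232.226 kN.

P ≈ 232 kN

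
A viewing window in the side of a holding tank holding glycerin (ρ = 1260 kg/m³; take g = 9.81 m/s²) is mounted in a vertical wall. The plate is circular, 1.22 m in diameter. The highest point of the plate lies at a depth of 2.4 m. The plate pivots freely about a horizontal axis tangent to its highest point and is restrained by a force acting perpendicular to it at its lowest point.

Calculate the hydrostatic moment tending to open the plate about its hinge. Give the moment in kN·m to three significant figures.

γ = ρg = 1260 × 9.81 / 1000 = 12.3606 kN/m³.
The centroid is at the centre, 0.61 m below the top of the plate, so the centroid depth is h_c = 2.4 + 0.61 = 3.01 m.
A = π(0.61)² = 1.16899 m².
Resultant F = γ·h_c·A = 12.3606 × 3.01 × 1.16899 = 43.4927 kN.
I_c = πr⁴/4 = π × 0.61⁴/4 = 0.108745 m⁴.
Centre of pressure: y_p = y_c + I_c/(y_c·A) = 3.01 + 0.108745/(3.01 × 1.16899) = 3.01 + 0.0309052 = 3.04091 m along the plane.
The resultant acts 0.61 + 0.0309052 = 0.640905 m (along the plate) below the hinge at the top edge, so the moment about the hinge is M = F × 0.640905 = 43.4927 × 0.640905 = 27.8747 kN·m.

M ≈ 27.9 kN·m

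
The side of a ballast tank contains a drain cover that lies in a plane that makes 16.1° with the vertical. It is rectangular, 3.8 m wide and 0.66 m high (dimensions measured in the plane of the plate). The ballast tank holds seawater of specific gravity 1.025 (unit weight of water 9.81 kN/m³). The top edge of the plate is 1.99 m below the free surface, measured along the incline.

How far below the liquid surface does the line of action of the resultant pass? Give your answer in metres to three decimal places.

h_p = 2.244 m

γ = 1.025 × 9.81 = 10.05525 kN/m³.
The plate makes 16.1° with the vertical, i.e. θ = 90° − 16.1° = 73.9° to the horizontal. Measuring y along the incline from the free-surface line, vertical depth h = y·sinθ with sinθ = 0.960779.
The centroid lies 0.66/2 = 0.33 m below the top edge, so y_c = 1.99 + 0.33 = 2.32 m and h_c = 2.32 × 0.960779 = 2.22901 m.
A = 3.8 × 0.66 = 2.508 m².
Resultant F = γ·h_c·A = 10.05525 × 2.22901 × 2.508 = 56.2124 kN.
I_c = b·h³/12 = 3.8 × 0.66³/12 = 0.0910404 m⁴.
Centre of pressure: y_p = y_c + I_c/(y_c·A) = 2.32 + 0.0910404/(2.32 × 2.508) = 2.32 + 0.0156466 = 2.33565 m along the plane.
Vertically, h_p = y_p·sinθ = 2.33565 × 0.960779 = 2.24404 m.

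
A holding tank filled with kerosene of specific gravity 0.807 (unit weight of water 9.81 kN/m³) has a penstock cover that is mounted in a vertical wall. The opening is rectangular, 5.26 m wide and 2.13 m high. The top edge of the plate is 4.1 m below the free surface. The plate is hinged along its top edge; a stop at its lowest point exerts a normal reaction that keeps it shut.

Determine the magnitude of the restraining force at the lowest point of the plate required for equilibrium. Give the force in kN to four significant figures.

P ≈ 244.8 kN

γ = 0.807 × 9.81 = 7.91667 kN/m³.
The centroid lies 2.13/2 = 1.065 m below the top edge, so the centroid depth is h_c = 4.1 + 1.065 = 5.165 m.
A = 5.26 × 2.13 = 11.2038 m².
Resultant F = γ·h_c·A = 7.91667 × 5.165 × 11.2038 = 458.119 kN.
I_c = b·h³/12 = 5.26 × 2.13³/12 = 4.23588 m⁴.
Centre of pressure: y_p = y_c + I_c/(y_c·A) = 5.165 + 4.23588/(5.165 × 11.2038) = 5.165 + 0.0731995 = 5.2382 m along the plane.
The resultant acts 1.065 + 0.0731995 = 1.1382 m (along the plate) below the hinge at the top edge, so the moment about the hinge is M = F × 1.1382 = 458.119 × 1.1382 = 521.431 kN·m.
A normal force at the bottom, 2.13 m from the hinge, must supply this moment: P = 521.431/2.13 = 244.803 kN.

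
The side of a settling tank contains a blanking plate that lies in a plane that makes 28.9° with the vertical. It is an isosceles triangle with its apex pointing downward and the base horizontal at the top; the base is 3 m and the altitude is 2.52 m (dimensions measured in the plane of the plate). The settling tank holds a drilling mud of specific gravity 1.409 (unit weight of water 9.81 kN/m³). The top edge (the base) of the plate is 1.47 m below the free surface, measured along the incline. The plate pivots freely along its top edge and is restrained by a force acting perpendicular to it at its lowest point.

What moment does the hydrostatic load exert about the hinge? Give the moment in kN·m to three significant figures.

γ = 1.409 × 9.81 = 13.82229 kN/m³.
The plate makes 28.9° with the vertical, i.e. θ = 90° − 28.9° = 61.1° to the horizontal. Measuring y along the incline from the free-surface line, vertical depth h = y·sinθ with sinθ = 0.875465.
With the apex down, the centroid sits h/3 = 2.52/3 = 0.84 m below the base (the top edge), so y_c = 1.47 + 0.84 = 2.31 m and h_c = 2.31 × 0.875465 = 2.02232 m.
A = ½ × 3 × 2.52 = 3.78 m².
Resultant F = γ·h_c·A = 13.82229 × 2.02232 × 3.78 = 105.663 kN.
I_c = b·h³/36 = 3 × 2.52³/36 = 1.33358 m⁴.
Centre of pressure: y_p = y_c + I_c/(y_c·A) = 2.31 + 1.33358/(2.31 × 3.78) = 2.31 + 0.152727 = 2.46273 m along the plane.
The resultant acts 0.84 + 0.152727 = 0.992727 m (along the plate) below the hinge at the top edge, so the moment about the hinge is M = F × 0.992727 = 105.663 × 0.992727 = 104.895 kN·m.

M ≈ 105 kN·m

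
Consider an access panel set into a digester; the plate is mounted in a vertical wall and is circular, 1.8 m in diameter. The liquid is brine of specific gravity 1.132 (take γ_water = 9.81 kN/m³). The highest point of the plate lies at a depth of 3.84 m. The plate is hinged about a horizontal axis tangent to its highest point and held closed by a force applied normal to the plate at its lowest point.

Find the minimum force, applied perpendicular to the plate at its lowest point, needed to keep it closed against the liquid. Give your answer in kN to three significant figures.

P ≈ 70.2 kN

γ = 1.132 × 9.81 = 11.10492 kN/m³.
The centroid is at the centre, 0.9 m below the top of the plate, so the centroid depth is h_c = 3.84 + 0.9 = 4.74 m.
A = π(0.9)² = 2.54469 m².
Resultant F = γ·h_c·A = 11.10492 × 4.74 × 2.54469 = 133.946 kN.
I_c = πr⁴/4 = π × 0.9⁴/4 = 0.5153 m⁴.
Centre of pressure: y_p = y_c + I_c/(y_c·A) = 4.74 + 0.5153/(4.74 × 2.54469) = 4.74 + 0.0427215 = 4.78272 m along the plane.
The resultant acts 0.9 + 0.0427215 = 0.942721 m (along the plate) below the hinge at the top edge, so the moment about the hinge is M = F × 0.942721 = 133.946 × 0.942721 = 126.274 kN·m.
A normal force at the bottom, 1.8 m from the hinge, must supply this moment: P = 126.274/1.8 = 70.1522 kN.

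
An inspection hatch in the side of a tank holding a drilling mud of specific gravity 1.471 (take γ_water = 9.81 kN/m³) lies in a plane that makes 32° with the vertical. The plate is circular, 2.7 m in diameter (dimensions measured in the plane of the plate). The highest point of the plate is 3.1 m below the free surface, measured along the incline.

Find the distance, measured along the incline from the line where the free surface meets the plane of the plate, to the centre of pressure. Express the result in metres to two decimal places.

y_p = 4.55 m

γ = 1.471 × 9.81 = 14.43051 kN/m³.
The plate makes 32° with the vertical, i.e. θ = 90° − 32° = 58° to the horizontal. Measuring y along the incline from the free-surface line, vertical depth h = y·sinθ with sinθ = 0.848048.
The centroid is at the centre, 1.35 m below the top of the plate, so y_c = 3.1 + 1.35 = 4.45 m and h_c = 4.45 × 0.848048 = 3.77381 m.
A = π(1.35)² = 5.72555 m².
Resultant F = γ·h_c·A = 14.43051 × 3.77381 × 5.72555 = 311.802 kN.
I_c = πr⁴/4 = π × 1.35⁴/4 = 2.6087 m⁴.
Centre of pressure: y_p = y_c + I_c/(y_c·A) = 4.45 + 2.6087/(4.45 × 5.72555) = 4.45 + 0.102387 = 4.55239 m along the plane.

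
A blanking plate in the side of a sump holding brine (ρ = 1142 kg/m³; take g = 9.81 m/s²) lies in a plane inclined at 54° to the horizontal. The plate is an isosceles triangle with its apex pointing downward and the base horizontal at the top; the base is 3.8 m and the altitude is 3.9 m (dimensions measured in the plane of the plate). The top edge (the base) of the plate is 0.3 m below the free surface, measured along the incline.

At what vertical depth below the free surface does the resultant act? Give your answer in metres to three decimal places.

h_p = 1.722 m

γ = ρg = 1142 × 9.81 / 1000 = 11.20302 kN/m³.
Let θ = 54° be the plate's angle to the horizontal; measure y along the incline from where the plane meets the free surface. Vertical depth h = y·sinθ with sinθ = 0.809017.
With the apex down, the centroid sits h/3 = 3.9/3 = 1.3 m below the base (the top edge), so y_c = 0.3 + 1.3 = 1.6 m and h_c = 1.6 × 0.809017 = 1.29443 m.
A = ½ × 3.8 × 3.9 = 7.41 m².
Resultant F = γ·h_c·A = 11.20302 × 1.29443 × 7.41 = 107.456 kN.
I_c = b·h³/36 = 3.8 × 3.9³/36 = 6.26145 m⁴.
Centre of pressure: y_p = y_c + I_c/(y_c·A) = 1.6 + 6.26145/(1.6 × 7.41) = 1.6 + 0.528125 = 2.12812 m along the plane.
Vertically, h_p = y_p·sinθ = 2.12812 × 0.809017 = 1.72169 m.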